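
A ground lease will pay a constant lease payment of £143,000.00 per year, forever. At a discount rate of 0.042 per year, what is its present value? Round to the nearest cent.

£3404761.90

Level perpetuity: PV = C / r = £143,000.00 / 0.042 = £3,404,761.90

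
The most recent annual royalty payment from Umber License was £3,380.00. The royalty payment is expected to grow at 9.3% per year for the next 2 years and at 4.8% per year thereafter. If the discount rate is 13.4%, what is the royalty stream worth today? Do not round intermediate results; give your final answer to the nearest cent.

£44662.10

D_1 = 3694.34000
D_2 = 4037.91362
Terminal value at year 2: TV = D_2×(1+g_2)/(r−g_2) = 4231.73347/0.086 = 49206.20318
P_0 = D_1/(1+r)^1 + D_2/(1+r)^2 + TV/(1+r)^2
    = 3257.79541 + 3140.00916 + 38264.29768 = 44662.10225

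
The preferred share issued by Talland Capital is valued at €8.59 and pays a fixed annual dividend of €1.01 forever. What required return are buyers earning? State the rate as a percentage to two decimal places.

P = C/r ⇒ r = C/P = €1.01/€8.59 = 0.117579

11.76%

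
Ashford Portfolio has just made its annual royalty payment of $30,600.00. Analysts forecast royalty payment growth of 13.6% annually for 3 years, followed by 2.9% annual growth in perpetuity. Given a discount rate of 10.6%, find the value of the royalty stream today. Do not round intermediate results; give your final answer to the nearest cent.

D_1 = 34761.60000
D_2 = 39489.17760
D_3 = 44859.70575
Terminal value at year 3: TV = D_3×(1+g_2)/(r−g_2) = 46160.63722/0.077 = 599488.79507
P_0 = D_1/(1+r)^1 + D_2/(1+r)^2 + D_3/(1+r)^3 + TV/(1+r)^3
    = 31430.01808 + 32282.55022 + 33158.20710 + 443114.22211 = 539984.99751

$539985.00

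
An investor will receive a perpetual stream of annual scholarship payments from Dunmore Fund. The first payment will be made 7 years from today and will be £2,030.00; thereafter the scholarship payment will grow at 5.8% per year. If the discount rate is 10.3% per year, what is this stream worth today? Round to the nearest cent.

Value at end of year 6: C₁ / (r − g) = £2,030.00 / (0.103 − 0.058) = £45,111.1111
Discount to today: PV = £45,111.1111 / (1 + 0.103)^6 = £45,111.1111 / 1.800749 = £25,051.31

£25051.31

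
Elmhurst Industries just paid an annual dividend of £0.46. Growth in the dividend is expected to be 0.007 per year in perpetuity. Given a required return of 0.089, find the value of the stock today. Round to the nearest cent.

£5.65

D₁ = D₀ × (1 + g) = £0.46 × 1.007 = £0.4632
Growing perpetuity: P = D₁ / (r − g) = £0.4632 / (0.089 − 0.007) = £5.65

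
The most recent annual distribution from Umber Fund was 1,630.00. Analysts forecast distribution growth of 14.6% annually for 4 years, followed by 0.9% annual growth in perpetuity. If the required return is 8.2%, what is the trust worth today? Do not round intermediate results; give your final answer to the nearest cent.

D_1 = 1867.98000
D_2 = 2140.70508
D_3 = 2453.24802
D_4 = 2811.42223
Terminal value at year 4: TV = D_4×(1+g_2)/(r−g_2) = 2836.72503/0.073 = 38859.24703
P_0 = D_1/(1+r)^1 + D_2/(1+r)^2 + D_3/(1+r)^3 + D_4/(1+r)^4 + TV/(1+r)^4
    = 1726.41405 + 1828.53096 + 1936.68806 + 2051.24262 + 28352.10692 = 35894.98261

35894.98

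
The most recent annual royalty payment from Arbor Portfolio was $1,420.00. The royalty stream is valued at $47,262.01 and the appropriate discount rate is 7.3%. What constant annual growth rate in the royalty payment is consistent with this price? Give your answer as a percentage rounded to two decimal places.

P = D₀(1+g)/(r−g) ⇒ P(r−g) = D₀(1+g) ⇒ g(P+D₀) = P·r − D₀
g = (P·r − D₀)/(P + D₀) = ($47,262.01×0.073 − $1,420.00) / ($47,262.01 + $1,420.00) = 0.041702

4.17%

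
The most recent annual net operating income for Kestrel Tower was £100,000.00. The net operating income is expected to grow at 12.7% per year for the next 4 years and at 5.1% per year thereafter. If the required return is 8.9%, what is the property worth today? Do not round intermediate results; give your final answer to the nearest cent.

D_1 = 112700.00000
D_2 = 127012.90000
D_3 = 143143.53830
D_4 = 161322.76766
Terminal value at year 4: TV = D_4×(1+g_2)/(r−g_2) = 169550.22881/0.038 = 4461848.12671
P_0 = D_1/(1+r)^1 + D_2/(1+r)^2 + D_3/(1+r)^3 + D_4/(1+r)^4 + TV/(1+r)^4
    = 103489.43985 + 107100.64161 + 110837.85408 + 114705.47433 + 3172511.93490 = 3608645.34478

£3608645.34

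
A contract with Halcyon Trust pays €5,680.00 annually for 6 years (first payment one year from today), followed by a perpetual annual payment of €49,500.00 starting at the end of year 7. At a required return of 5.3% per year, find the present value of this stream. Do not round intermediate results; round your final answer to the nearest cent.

PV of 6-year annuity: €5,680.00 × [1 − (1+0.053)^−6] / 0.053 = 28555.38691
Perpetuity value at year 6: €49,500.00 / 0.053 = 933962.26415
PV of perpetuity: 933962.26415 / (1+0.053)^6 = 685108.10004
Total PV = 28555.38691 + 685108.10004 = 713663.48696

€713663.49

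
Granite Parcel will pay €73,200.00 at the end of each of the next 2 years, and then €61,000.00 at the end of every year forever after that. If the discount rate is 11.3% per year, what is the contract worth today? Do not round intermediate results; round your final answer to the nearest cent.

€560632.86

PV of 2-year annuity: €73,200.00 × [1 − (1+0.113)^−2] / 0.113 = 124859.11417
Perpetuity value at year 2: €61,000.00 / 0.113 = 539823.00885
PV of perpetuity: 539823.00885 / (1+0.113)^2 = 435773.74704
Total PV = 124859.11417 + 435773.74704 = 560632.86121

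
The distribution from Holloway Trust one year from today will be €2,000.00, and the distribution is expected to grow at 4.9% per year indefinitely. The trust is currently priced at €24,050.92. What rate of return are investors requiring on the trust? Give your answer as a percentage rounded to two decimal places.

P = D₁/(r − g) ⇒ r = D₁/P + g = €2,000.0000/€24,050.92 + 0.049 = 0.083157 + 0.049 = 0.132157

13.22%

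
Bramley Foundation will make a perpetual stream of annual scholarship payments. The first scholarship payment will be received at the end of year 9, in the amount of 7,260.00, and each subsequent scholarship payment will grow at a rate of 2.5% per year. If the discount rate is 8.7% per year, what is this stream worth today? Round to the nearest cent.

60077.05

Value at end of year 8: C₁ / (r − g) = 7,260.00 / (0.087 − 0.025) = 117,096.7742
Discount to today: PV = 117,096.7742 / (1 + 0.087)^8 = 117,096.7742 / 1.949110 = 60,077.05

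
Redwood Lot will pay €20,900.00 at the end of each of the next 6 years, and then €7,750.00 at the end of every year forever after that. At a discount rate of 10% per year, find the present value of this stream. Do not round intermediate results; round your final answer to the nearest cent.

PV of 6-year annuity: €20,900.00 × [1 − (1+0.1)^−6] / 0.1 = 91024.94862
Perpetuity value at year 6: €7,750.00 / 0.1 = 77500.00000
PV of perpetuity: 77500.00000 / (1+0.1)^6 = 43746.72958
Total PV = 91024.94862 + 43746.72958 = 134771.67820

€134771.68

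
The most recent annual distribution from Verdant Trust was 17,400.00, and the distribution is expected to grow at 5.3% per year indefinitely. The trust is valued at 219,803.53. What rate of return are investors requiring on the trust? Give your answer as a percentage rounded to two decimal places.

13.64%

D₁ = 17,400.00 × 1.053 = 18,322.2000
P = D₁/(r − g) ⇒ r = D₁/P + g = 18,322.2000/219,803.53 + 0.053 = 0.083357 + 0.053 = 0.136357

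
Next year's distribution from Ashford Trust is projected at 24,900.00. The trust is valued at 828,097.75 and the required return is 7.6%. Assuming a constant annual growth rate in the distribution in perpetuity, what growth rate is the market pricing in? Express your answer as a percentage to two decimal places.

4.59%

P = D₁/(r−g) ⇒ g = r − D₁/P = 0.076 − 24,900.00/828,097.75 = 0.045931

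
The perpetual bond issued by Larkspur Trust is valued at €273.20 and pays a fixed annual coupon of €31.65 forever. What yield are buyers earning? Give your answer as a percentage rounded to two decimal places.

P = C/r ⇒ r = C/P = €31.65/€273.20 = 0.115849

11.58%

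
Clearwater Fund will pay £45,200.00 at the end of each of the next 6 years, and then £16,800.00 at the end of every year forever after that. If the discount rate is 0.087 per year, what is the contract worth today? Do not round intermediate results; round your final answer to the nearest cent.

£321651.15

PV of 6-year annuity: £45,200.00 × [1 − (1+0.087)^−6] / 0.087 = 204590.00871
Perpetuity value at year 6: £16,800.00 / 0.087 = 193103.44828
PV of perpetuity: 193103.44828 / (1+0.087)^6 = 117061.14415
Total PV = 204590.00871 + 117061.14415 = 321651.15286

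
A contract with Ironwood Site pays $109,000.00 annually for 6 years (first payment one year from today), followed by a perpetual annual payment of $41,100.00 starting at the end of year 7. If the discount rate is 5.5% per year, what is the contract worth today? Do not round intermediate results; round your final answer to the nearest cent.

$1086469.24

PV of 6-year annuity: $109,000.00 × [1 − (1+0.055)^−6] / 0.055 = 544512.80364
Perpetuity value at year 6: $41,100.00 / 0.055 = 747272.72727
PV of perpetuity: 747272.72727 / (1+0.055)^6 = 541956.43159
Total PV = 544512.80364 + 541956.43159 = 1086469.23523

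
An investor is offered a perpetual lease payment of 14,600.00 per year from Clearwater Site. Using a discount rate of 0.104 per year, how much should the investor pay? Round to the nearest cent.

Level perpetuity: PV = C / r = 14,600.00 / 0.104 = 140,384.62

140384.62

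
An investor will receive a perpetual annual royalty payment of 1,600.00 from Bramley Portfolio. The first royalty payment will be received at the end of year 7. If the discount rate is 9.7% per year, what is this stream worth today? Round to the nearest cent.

9464.74

Value at end of year 6: C / r = 1,600.00 / 0.097 = 16,494.8454
Discount to today: PV = 16,494.8454 / (1 + 0.097)^6 = 16,494.8454 / 1.742769 = 9,464.74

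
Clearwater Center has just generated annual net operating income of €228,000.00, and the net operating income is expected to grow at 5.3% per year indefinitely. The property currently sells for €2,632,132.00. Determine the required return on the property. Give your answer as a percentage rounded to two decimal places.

D₁ = €228,000.00 × 1.053 = €240,084.0000
P = D₁/(r − g) ⇒ r = D₁/P + g = €240,084.0000/€2,632,132.00 + 0.053 = 0.091213 + 0.053 = 0.144213

14.42%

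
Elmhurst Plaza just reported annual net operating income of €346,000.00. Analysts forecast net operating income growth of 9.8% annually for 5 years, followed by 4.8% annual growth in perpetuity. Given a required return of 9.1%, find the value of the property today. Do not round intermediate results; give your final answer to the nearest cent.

D_1 = 379908.00000
D_2 = 417138.98400
D_3 = 458018.60443
D_4 = 502904.42767
D_5 = 552189.06158
Terminal value at year 5: TV = D_5×(1+g_2)/(r−g_2) = 578694.13653/0.043 = 13458003.17519
P_0 = D_1/(1+r)^1 + D_2/(1+r)^2 + D_3/(1+r)^3 + D_4/(1+r)^4 + D_5/(1+r)^5 + TV/(1+r)^5
    = 348219.98167 + 350454.20703 + 352702.76748 + 354965.75499 + 357243.26212 + 8706766.01644 = 10470351.98973

€10470351.99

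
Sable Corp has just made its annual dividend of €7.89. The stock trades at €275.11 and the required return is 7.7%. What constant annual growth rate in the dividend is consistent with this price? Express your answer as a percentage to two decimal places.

4.70%

P = D₀(1+g)/(r−g) ⇒ P(r−g) = D₀(1+g) ⇒ g(P+D₀) = P·r − D₀
g = (P·r − D₀)/(P + D₀) = (€275.11×0.077 − €7.89) / (€275.11 + €7.89) = 0.046973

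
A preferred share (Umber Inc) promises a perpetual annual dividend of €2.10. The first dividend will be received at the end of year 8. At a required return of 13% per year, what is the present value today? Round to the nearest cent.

Value at end of year 7: C / r = €2.10 / 0.13 = €16.1538
Discount to today: PV = €16.1538 / (1 + 0.13)^7 = €16.1538 / 2.352605 = €6.87

€6.87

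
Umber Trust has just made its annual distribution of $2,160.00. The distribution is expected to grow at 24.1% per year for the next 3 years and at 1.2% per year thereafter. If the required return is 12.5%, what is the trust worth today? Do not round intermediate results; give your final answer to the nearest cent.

$33877.06

D_1 = 2680.56000
D_2 = 3326.57496
D_3 = 4128.27953
Terminal value at year 3: TV = D_3×(1+g_2)/(r−g_2) = 4177.81888/0.113 = 36971.84849
P_0 = D_1/(1+r)^1 + D_2/(1+r)^2 + D_3/(1+r)^3 + TV/(1+r)^3
    = 2382.72000 + 2628.40491 + 2899.42266 + 25966.51088 = 33877.05844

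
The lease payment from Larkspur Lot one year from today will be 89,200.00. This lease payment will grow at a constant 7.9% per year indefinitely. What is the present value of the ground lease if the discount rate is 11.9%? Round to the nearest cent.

2230000.00

Growing perpetuity: P = D₁ / (r − g) = 89,200.0000 / (0.119 − 0.079) = 2,230,000.00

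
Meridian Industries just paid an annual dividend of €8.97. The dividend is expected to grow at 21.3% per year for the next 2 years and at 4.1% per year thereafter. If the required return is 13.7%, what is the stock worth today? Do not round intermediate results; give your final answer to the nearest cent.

D_1 = 10.88061
D_2 = 13.19818
Terminal value at year 2: TV = D_2×(1+g_2)/(r−g_2) = 13.73931/0.096 = 143.11776
P_0 = D_1/(1+r)^1 + D_2/(1+r)^2 + TV/(1+r)^2
    = 9.56958 + 10.20923 + 110.70637 = 130.48518

€130.49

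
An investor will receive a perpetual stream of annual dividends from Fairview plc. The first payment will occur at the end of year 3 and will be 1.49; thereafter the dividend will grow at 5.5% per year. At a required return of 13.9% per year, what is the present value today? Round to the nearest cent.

13.67

Value at end of year 2: C₁ / (r − g) = 1.49 / (0.139 − 0.055) = 17.7381
Discount to today: PV = 17.7381 / (1 + 0.139)^2 = 17.7381 / 1.297321 = 13.67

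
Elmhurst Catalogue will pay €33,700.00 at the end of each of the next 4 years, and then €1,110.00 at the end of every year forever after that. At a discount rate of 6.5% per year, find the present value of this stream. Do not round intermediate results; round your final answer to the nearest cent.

PV of 4-year annuity: €33,700.00 × [1 − (1+0.065)^−4] / 0.065 = 115449.41287
Perpetuity value at year 4: €1,110.00 / 0.065 = 17076.92308
PV of perpetuity: 17076.92308 / (1+0.065)^4 = 13274.28663
Total PV = 115449.41287 + 13274.28663 = 128723.69950

€128723.70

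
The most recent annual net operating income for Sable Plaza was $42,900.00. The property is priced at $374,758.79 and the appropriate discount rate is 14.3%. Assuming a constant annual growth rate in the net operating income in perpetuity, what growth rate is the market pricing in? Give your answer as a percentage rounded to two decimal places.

2.56%

P = D₀(1+g)/(r−g) ⇒ P(r−g) = D₀(1+g) ⇒ g(P+D₀) = P·r − D₀
g = (P·r − D₀)/(P + D₀) = ($374,758.79×0.143 − $42,900.00) / ($374,758.79 + $42,900.00) = 0.025596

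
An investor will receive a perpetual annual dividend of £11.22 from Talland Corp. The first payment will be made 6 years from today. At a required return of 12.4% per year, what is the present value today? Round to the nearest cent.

£50.44

Value at end of year 5: C / r = £11.22 / 0.124 = £90.4839
Discount to today: PV = £90.4839 / (1 + 0.124)^5 = £90.4839 / 1.794038 = £50.44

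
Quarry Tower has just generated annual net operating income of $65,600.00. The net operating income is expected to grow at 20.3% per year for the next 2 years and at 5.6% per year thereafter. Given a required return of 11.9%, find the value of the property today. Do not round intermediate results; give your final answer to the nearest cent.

$1417204.54

D_1 = 78916.80000
D_2 = 94936.91040
Terminal value at year 2: TV = D_2×(1+g_2)/(r−g_2) = 100253.37738/0.063 = 1591323.45051
P_0 = D_1/(1+r)^1 + D_2/(1+r)^2 + TV/(1+r)^2
    = 70524.39678 + 75818.45338 + 1270861.69471 = 1417204.54487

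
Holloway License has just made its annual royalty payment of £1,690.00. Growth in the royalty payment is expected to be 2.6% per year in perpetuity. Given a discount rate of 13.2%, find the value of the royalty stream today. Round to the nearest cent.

£16357.92

D₁ = D₀ × (1 + g) = £1,690.00 × 1.026 = £1,733.9400
Growing perpetuity: P = D₁ / (r − g) = £1,733.9400 / (0.132 − 0.026) = £16,357.92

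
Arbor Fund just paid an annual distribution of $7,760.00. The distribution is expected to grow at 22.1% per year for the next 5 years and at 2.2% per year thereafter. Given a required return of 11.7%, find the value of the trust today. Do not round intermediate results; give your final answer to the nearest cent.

$181367.62

D_1 = 9474.96000
D_2 = 11568.92616
D_3 = 14125.65884
D_4 = 17247.42945
D_5 = 21059.11135
Terminal value at year 5: TV = D_5×(1+g_2)/(r−g_2) = 21522.41180/0.095 = 226551.70318
P_0 = D_1/(1+r)^1 + D_2/(1+r)^2 + D_3/(1+r)^3 + D_4/(1+r)^4 + D_5/(1+r)^5 + TV/(1+r)^5
    = 8482.50671 + 9272.28353 + 10135.59372 + 11079.28373 + 12110.83746 + 130287.11455 = 181367.61970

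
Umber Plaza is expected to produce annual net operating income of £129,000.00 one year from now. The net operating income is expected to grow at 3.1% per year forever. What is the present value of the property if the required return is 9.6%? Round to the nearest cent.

Growing perpetuity: P = D₁ / (r − g) = £129,000.0000 / (0.096 − 0.031) = £1,984,615.38

£1984615.38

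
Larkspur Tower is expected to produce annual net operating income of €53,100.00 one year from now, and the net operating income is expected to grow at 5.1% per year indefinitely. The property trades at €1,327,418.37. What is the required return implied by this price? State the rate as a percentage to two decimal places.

9.10%

P = D₁/(r − g) ⇒ r = D₁/P + g = €53,100.0000/€1,327,418.37 + 0.051 = 0.040002 + 0.051 = 0.091002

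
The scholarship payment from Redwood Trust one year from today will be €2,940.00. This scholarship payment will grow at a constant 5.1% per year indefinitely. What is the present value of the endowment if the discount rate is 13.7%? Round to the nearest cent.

Growing perpetuity: P = D₁ / (r − g) = €2,940.0000 / (0.137 − 0.051) = €34,186.05

€34186.05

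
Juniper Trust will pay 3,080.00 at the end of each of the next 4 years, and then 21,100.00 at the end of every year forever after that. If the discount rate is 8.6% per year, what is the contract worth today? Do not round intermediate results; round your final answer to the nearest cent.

PV of 4-year annuity: 3,080.00 × [1 − (1+0.086)^−4] / 0.086 = 10066.57814
Perpetuity value at year 4: 21,100.00 / 0.086 = 245348.83721
PV of perpetuity: 245348.83721 / (1+0.086)^4 = 176386.24021
Total PV = 10066.57814 + 176386.24021 = 186452.81835

186452.82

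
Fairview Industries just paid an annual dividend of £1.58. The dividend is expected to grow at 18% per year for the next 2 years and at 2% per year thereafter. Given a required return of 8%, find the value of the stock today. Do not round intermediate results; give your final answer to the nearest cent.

£35.68

D_1 = 1.86440
D_2 = 2.19999
Terminal value at year 2: TV = D_2×(1+g_2)/(r−g_2) = 2.24399/0.06 = 37.39986
P_0 = D_1/(1+r)^1 + D_2/(1+r)^2 + TV/(1+r)^2
    = 1.72630 + 1.88614 + 32.06436 = 35.67679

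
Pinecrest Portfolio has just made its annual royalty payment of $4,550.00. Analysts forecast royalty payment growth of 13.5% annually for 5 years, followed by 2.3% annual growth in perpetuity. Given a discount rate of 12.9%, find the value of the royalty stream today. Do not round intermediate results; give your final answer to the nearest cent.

$68206.38

D_1 = 5164.25000
D_2 = 5861.42375
D_3 = 6652.71596
D_4 = 7550.83261
D_5 = 8570.19501
Terminal value at year 5: TV = D_5×(1+g_2)/(r−g_2) = 8767.30950/0.106 = 82710.46696
P_0 = D_1/(1+r)^1 + D_2/(1+r)^2 + D_3/(1+r)^3 + D_4/(1+r)^4 + D_5/(1+r)^5 + TV/(1+r)^5
    = 4574.18069 + 4598.48989 + 4622.92828 + 4647.49654 + 4672.19537 + 45091.09305 = 68206.38381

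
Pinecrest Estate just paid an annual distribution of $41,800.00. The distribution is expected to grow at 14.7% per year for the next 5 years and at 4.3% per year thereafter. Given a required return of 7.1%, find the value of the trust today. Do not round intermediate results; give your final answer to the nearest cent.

$2451608.25

D_1 = 47944.60000
D_2 = 54992.45620
D_3 = 63076.34726
D_4 = 72348.57031
D_5 = 82983.81014
Terminal value at year 5: TV = D_5×(1+g_2)/(r−g_2) = 86552.11398/0.028 = 3091146.92787
P_0 = D_1/(1+r)^1 + D_2/(1+r)^2 + D_3/(1+r)^3 + D_4/(1+r)^4 + D_5/(1+r)^5 + TV/(1+r)^5
    = 44766.19981 + 47942.88626 + 51344.99584 + 54988.52495 + 58890.60516 + 2193675.04205 = 2451608.25407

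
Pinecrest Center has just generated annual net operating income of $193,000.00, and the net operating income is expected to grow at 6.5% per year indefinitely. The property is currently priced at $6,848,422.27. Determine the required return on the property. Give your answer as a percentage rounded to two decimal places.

9.50%

D₁ = $193,000.00 × 1.065 = $205,545.0000
P = D₁/(r − g) ⇒ r = D₁/P + g = $205,545.0000/$6,848,422.27 + 0.065 = 0.030013 + 0.065 = 0.095013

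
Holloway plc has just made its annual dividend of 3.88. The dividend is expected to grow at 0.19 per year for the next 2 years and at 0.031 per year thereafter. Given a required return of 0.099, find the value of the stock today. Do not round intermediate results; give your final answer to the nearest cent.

77.72

D_1 = 4.61720
D_2 = 5.49447
Terminal value at year 2: TV = D_2×(1+g_2)/(r−g_2) = 5.66480/0.068 = 83.30583
P_0 = D_1/(1+r)^1 + D_2/(1+r)^2 + TV/(1+r)^2
    = 4.20127 + 4.54915 + 68.97314 = 77.72357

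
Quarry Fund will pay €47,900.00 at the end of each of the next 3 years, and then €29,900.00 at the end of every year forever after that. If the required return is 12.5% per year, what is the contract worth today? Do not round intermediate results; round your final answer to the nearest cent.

€282064.20

PV of 3-year annuity: €47,900.00 × [1 − (1+0.125)^−3] / 0.125 = 114066.39232
Perpetuity value at year 3: €29,900.00 / 0.125 = 239200.00000
PV of perpetuity: 239200.00000 / (1+0.125)^3 = 167997.80521
Total PV = 114066.39232 + 167997.80521 = 282064.19753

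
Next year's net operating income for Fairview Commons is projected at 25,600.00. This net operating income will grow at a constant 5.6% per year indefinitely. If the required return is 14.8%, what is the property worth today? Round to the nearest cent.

Growing perpetuity: P = D₁ / (r − g) = 25,600.0000 / (0.148 − 0.056) = 278,260.87

278260.87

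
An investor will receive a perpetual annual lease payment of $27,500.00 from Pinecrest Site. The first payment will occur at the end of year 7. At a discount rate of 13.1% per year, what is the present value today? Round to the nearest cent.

Value at end of year 6: C / r = $27,500.00 / 0.131 = $209,923.6641
Discount to today: PV = $209,923.6641 / (1 + 0.131)^6 = $209,923.6641 / 2.093031 = $100,296.50

$100296.50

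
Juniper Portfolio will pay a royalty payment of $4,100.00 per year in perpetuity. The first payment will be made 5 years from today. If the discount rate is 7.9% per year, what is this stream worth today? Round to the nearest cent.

$38288.73

Value at end of year 4: C / r = $4,100.00 / 0.079 = $51,898.7342
Discount to today: PV = $51,898.7342 / (1 + 0.079)^4 = $51,898.7342 / 1.355457 = $38,288.73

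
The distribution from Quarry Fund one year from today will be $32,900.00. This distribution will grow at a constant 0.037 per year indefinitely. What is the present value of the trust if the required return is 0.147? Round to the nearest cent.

Growing perpetuity: P = D₁ / (r − g) = $32,900.0000 / (0.147 − 0.037) = $299,090.91

$299090.91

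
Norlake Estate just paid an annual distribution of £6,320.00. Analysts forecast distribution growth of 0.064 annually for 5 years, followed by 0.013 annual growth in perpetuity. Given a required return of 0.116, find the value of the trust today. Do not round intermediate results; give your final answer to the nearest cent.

D_1 = 6724.48000
D_2 = 7154.84672
D_3 = 7612.75691
D_4 = 8099.97335
D_5 = 8618.37165
Terminal value at year 5: TV = D_5×(1+g_2)/(r−g_2) = 8730.41048/0.103 = 84761.26678
P_0 = D_1/(1+r)^1 + D_2/(1+r)^2 + D_3/(1+r)^3 + D_4/(1+r)^4 + D_5/(1+r)^5 + TV/(1+r)^5
    = 6025.51971 + 5744.76073 + 5477.08371 + 5221.87909 + 4978.56573 + 48963.95225 = 76411.76122

£76411.76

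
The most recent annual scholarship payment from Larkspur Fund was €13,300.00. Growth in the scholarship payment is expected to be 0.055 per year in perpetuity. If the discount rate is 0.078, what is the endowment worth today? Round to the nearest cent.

€610065.22

D₁ = D₀ × (1 + g) = €13,300.00 × 1.055 = €14,031.5000
Growing perpetuity: P = D₁ / (r − g) = €14,031.5000 / (0.078 − 0.055) = €610,065.22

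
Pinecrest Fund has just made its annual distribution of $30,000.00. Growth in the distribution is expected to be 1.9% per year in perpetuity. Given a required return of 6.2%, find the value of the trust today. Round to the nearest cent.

$710930.23

D₁ = D₀ × (1 + g) = $30,000.00 × 1.019 = $30,570.0000
Growing perpetuity: P = D₁ / (r − g) = $30,570.0000 / (0.062 − 0.019) = $710,930.23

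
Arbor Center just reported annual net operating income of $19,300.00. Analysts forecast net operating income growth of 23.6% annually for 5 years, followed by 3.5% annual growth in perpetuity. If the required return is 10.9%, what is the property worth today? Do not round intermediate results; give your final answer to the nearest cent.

$599365.13

D_1 = 23854.80000
D_2 = 29484.53280
D_3 = 36442.88254
D_4 = 45043.40282
D_5 = 55673.64589
Terminal value at year 5: TV = D_5×(1+g_2)/(r−g_2) = 57622.22349/0.074 = 778678.69584
P_0 = D_1/(1+r)^1 + D_2/(1+r)^2 + D_3/(1+r)^3 + D_4/(1+r)^4 + D_5/(1+r)^5 + TV/(1+r)^5
    = 21510.18936 + 23973.48426 + 26718.86975 + 29778.65014 + 33188.82919 + 464195.11103 = 599365.13373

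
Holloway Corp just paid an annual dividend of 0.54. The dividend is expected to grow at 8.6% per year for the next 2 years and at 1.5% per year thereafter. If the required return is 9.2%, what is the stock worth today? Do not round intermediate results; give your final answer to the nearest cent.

D_1 = 0.58644
D_2 = 0.63687
Terminal value at year 2: TV = D_2×(1+g_2)/(r−g_2) = 0.64643/0.077 = 8.39516
P_0 = D_1/(1+r)^1 + D_2/(1+r)^2 + TV/(1+r)^2
    = 0.53703 + 0.53408 + 7.04017 = 8.11129

8.11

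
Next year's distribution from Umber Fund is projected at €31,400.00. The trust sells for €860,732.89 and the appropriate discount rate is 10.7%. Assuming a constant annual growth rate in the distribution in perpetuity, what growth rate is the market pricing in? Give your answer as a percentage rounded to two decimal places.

7.05%

P = D₁/(r−g) ⇒ g = r − D₁/P = 0.107 − €31,400.00/€860,732.89 = 0.070519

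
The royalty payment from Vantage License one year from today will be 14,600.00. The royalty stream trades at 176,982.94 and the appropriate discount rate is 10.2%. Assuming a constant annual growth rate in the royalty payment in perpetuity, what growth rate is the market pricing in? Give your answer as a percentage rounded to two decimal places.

1.95%

P = D₁/(r−g) ⇒ g = r − D₁/P = 0.102 − 14,600.00/176,982.94 = 0.019506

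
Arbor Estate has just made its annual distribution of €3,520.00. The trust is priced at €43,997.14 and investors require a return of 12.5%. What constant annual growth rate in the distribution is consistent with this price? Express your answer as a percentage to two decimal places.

4.17%

P = D₀(1+g)/(r−g) ⇒ P(r−g) = D₀(1+g) ⇒ g(P+D₀) = P·r − D₀
g = (P·r − D₀)/(P + D₀) = (€43,997.14×0.125 − €3,520.00) / (€43,997.14 + €3,520.00) = 0.041662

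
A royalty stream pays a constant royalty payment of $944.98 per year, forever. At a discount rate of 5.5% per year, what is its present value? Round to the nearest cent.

Level perpetuity: PV = C / r = $944.98 / 0.055 = $17,181.45

$17181.45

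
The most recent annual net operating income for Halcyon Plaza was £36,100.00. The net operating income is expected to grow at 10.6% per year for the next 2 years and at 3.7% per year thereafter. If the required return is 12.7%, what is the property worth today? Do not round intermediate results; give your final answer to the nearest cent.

£470789.84

D_1 = 39926.60000
D_2 = 44158.81960
Terminal value at year 2: TV = D_2×(1+g_2)/(r−g_2) = 45792.69593/0.09 = 508807.73250
P_0 = D_1/(1+r)^1 + D_2/(1+r)^2 + TV/(1+r)^2
    = 35427.32919 + 34767.19262 + 400595.31945 = 470789.84127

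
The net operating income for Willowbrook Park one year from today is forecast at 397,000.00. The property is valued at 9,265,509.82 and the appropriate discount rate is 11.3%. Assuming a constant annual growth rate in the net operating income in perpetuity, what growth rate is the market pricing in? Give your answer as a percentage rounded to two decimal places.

7.02%

P = D₁/(r−g) ⇒ g = r − D₁/P = 0.113 − 397,000.00/9,265,509.82 = 0.070153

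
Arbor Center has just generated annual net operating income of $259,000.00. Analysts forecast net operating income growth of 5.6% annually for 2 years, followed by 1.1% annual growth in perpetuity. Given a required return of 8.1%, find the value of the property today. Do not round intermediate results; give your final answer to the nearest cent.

D_1 = 273504.00000
D_2 = 288820.22400
Terminal value at year 2: TV = D_2×(1+g_2)/(r−g_2) = 291997.24646/0.07 = 4171389.23520
P_0 = D_1/(1+r)^1 + D_2/(1+r)^2 + TV/(1+r)^2
    = 253010.17576 + 247158.87660 + 3569680.34634 = 4069849.39870

$4069849.40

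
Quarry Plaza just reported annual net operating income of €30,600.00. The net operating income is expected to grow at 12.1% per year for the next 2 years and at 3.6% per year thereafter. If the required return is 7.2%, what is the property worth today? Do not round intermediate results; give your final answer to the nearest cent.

€1028402.47

D_1 = 34302.60000
D_2 = 38453.21460
Terminal value at year 2: TV = D_2×(1+g_2)/(r−g_2) = 39837.53033/0.036 = 1106598.06460
P_0 = D_1/(1+r)^1 + D_2/(1+r)^2 + TV/(1+r)^2
    = 31998.69403 + 33461.32090 + 962942.45708 = 1028402.47201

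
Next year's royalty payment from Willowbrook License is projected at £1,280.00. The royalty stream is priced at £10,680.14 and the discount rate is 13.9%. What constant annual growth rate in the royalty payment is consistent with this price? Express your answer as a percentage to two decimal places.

P = D₁/(r−g) ⇒ g = r − D₁/P = 0.139 − £1,280.00/£10,680.14 = 0.019151

1.92%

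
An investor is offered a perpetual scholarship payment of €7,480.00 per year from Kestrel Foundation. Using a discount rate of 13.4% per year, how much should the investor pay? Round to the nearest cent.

€55820.90

Level perpetuity: PV = C / r = €7,480.00 / 0.134 = €55,820.90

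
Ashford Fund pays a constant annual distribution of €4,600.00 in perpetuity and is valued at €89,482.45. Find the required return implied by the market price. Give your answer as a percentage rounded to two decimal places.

P = C/r ⇒ r = C/P = €4,600.00/€89,482.45 = 0.051407

5.14%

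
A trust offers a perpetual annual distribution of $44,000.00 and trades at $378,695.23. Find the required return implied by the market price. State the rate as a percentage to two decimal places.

P = C/r ⇒ r = C/P = $44,000.00/$378,695.23 = 0.116188

11.62%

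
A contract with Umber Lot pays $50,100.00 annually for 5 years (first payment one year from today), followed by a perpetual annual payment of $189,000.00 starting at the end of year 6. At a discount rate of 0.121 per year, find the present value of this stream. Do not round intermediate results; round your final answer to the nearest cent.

PV of 5-year annuity: $50,100.00 × [1 − (1+0.121)^−5] / 0.121 = 180152.78009
Perpetuity value at year 5: $189,000.00 / 0.121 = 1561983.47107
PV of perpetuity: 1561983.47107 / (1+0.121)^5 = 882365.19888
Total PV = 180152.78009 + 882365.19888 = 1062517.97897

$1062517.98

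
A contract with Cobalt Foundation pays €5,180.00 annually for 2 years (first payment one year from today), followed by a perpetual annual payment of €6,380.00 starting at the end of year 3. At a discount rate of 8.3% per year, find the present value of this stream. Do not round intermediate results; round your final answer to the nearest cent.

PV of 2-year annuity: €5,180.00 × [1 − (1+0.083)^−2] / 0.083 = 9199.45536
Perpetuity value at year 2: €6,380.00 / 0.083 = 76867.46988
PV of perpetuity: 76867.46988 / (1+0.083)^2 = 65536.86656
Total PV = 9199.45536 + 65536.86656 = 74736.32192

€74736.32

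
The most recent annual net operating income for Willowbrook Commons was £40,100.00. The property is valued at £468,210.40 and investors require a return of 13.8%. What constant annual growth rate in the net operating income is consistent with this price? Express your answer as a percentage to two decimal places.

4.82%

P = D₀(1+g)/(r−g) ⇒ P(r−g) = D₀(1+g) ⇒ g(P+D₀) = P·r − D₀
g = (P·r − D₀)/(P + D₀) = (£468,210.40×0.138 − £40,100.00) / (£468,210.40 + £40,100.00) = 0.048225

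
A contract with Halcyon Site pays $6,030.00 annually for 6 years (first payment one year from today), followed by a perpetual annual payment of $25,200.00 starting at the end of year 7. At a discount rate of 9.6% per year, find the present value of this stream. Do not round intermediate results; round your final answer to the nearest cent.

$178021.80

PV of 6-year annuity: $6,030.00 × [1 − (1+0.096)^−6] / 0.096 = 26572.95351
Perpetuity value at year 6: $25,200.00 / 0.096 = 262500.00000
PV of perpetuity: 262500.00000 / (1+0.096)^6 = 151448.85101
Total PV = 26572.95351 + 151448.85101 = 178021.80452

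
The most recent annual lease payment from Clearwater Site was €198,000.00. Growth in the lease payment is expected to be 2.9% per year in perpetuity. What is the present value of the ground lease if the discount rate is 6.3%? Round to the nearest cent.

D₁ = D₀ × (1 + g) = €198,000.00 × 1.029 = €203,742.0000
Growing perpetuity: P = D₁ / (r − g) = €203,742.0000 / (0.063 − 0.029) = €5,992,411.76

€5992411.76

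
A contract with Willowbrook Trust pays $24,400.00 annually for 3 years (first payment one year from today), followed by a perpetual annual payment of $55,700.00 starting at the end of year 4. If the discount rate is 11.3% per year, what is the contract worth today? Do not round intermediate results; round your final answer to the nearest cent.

$416829.42

PV of 3-year annuity: $24,400.00 × [1 − (1+0.113)^−3] / 0.113 = 59316.89553
Perpetuity value at year 3: $55,700.00 / 0.113 = 492920.35398
PV of perpetuity: 492920.35398 / (1+0.113)^3 = 357512.52280
Total PV = 59316.89553 + 357512.52280 = 416829.41833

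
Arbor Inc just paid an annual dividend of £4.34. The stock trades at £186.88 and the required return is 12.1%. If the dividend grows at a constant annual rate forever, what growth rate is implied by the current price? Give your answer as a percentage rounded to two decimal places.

9.56%

P = D₀(1+g)/(r−g) ⇒ P(r−g) = D₀(1+g) ⇒ g(P+D₀) = P·r − D₀
g = (P·r − D₀)/(P + D₀) = (£186.88×0.121 − £4.34) / (£186.88 + £4.34) = 0.095557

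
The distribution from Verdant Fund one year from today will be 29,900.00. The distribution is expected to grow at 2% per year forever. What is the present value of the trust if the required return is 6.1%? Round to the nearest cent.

729268.29

Growing perpetuity: P = D₁ / (r − g) = 29,900.0000 / (0.061 − 0.02) = 729,268.29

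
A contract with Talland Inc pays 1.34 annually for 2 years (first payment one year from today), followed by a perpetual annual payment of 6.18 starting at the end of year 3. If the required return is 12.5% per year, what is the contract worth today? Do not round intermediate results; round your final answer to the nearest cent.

PV of 2-year annuity: 1.34 × [1 − (1+0.125)^−2] / 0.125 = 2.24988
Perpetuity value at year 2: 6.18 / 0.125 = 49.44000
PV of perpetuity: 49.44000 / (1+0.125)^2 = 39.06370
Total PV = 2.24988 + 39.06370 = 41.31358

41.31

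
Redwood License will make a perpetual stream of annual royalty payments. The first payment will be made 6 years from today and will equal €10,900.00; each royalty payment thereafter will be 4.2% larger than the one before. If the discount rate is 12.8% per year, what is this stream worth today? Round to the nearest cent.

Value at end of year 5: C₁ / (r − g) = €10,900.00 / (0.128 − 0.042) = €126,744.1860
Discount to today: PV = €126,744.1860 / (1 + 0.128)^5 = €126,744.1860 / 1.826188 = €69,403.69

€69403.69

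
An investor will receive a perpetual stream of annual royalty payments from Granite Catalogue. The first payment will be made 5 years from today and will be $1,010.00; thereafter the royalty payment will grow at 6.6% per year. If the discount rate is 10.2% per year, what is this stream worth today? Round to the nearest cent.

$19023.59

Value at end of year 4: C₁ / (r − g) = $1,010.00 / (0.102 − 0.066) = $28,055.5556
Discount to today: PV = $28,055.5556 / (1 + 0.102)^4 = $28,055.5556 / 1.474777 = $19,023.59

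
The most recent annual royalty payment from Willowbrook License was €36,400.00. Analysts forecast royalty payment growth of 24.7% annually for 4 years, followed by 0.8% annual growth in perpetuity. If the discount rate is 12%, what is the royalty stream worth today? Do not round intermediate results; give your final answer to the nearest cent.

€695254.95

D_1 = 45390.80000
D_2 = 56602.32760
D_3 = 70583.10252
D_4 = 88017.12884
Terminal value at year 4: TV = D_4×(1+g_2)/(r−g_2) = 88721.26587/0.112 = 792154.15955
P_0 = D_1/(1+r)^1 + D_2/(1+r)^2 + D_3/(1+r)^3 + D_4/(1+r)^4 + TV/(1+r)^4
    = 40527.50000 + 45123.02902 + 50239.65820 + 55936.47659 + 503428.28928 = 695254.95308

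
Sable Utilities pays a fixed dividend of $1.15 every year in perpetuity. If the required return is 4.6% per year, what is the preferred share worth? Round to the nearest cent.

$25.00

Level perpetuity: PV = C / r = $1.15 / 0.046 = $25.00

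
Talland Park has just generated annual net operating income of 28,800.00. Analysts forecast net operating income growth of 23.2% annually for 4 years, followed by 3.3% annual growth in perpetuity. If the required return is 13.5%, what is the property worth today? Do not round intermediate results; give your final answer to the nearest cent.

546912.10

D_1 = 35481.60000
D_2 = 43713.33120
D_3 = 53854.82404
D_4 = 66349.14322
Terminal value at year 4: TV = D_4×(1+g_2)/(r−g_2) = 68538.66494/0.102 = 671947.69550
P_0 = D_1/(1+r)^1 + D_2/(1+r)^2 + D_3/(1+r)^3 + D_4/(1+r)^4 + TV/(1+r)^4
    = 31261.32159 + 33932.99400 + 36832.99437 + 39980.83618 + 404903.95859 = 546912.10473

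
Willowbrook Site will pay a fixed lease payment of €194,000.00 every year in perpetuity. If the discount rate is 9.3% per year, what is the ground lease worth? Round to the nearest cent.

€2086021.51

Level perpetuity: PV = C / r = €194,000.00 / 0.093 = €2,086,021.51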